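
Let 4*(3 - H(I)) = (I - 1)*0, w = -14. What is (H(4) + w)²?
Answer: 121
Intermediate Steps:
H(I) = 3 (H(I) = 3 - (I - 1)*0/4 = 3 - (-1 + I)*0/4 = 3 - ¼*0 = 3 + 0 = 3)
(H(4) + w)² = (3 - 14)² = (-11)² = 121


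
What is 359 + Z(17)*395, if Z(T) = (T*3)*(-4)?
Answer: -80221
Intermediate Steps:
Z(T) = -12*T (Z(T) = (3*T)*(-4) = -12*T)
359 + Z(17)*395 = 359 - 12*17*395 = 359 - 204*395 = 359 - 80580 = -80221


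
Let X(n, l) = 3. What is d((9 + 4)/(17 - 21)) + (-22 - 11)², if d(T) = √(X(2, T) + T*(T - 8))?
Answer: 1089 + √633/4 ≈ 1095.3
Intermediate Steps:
d(T) = √(3 + T*(-8 + T)) (d(T) = √(3 + T*(T - 8)) = √(3 + T*(-8 + T)))
d((9 + 4)/(17 - 21)) + (-22 - 11)² = √(3 + ((9 + 4)/(17 - 21))² - 8*(9 + 4)/(17 - 21)) + (-22 - 11)² = √(3 + (13/(-4))² - 104/(-4)) + (-33)² = √(3 + (13*(-¼))² - 104*(-1)/4) + 1089 = √(3 + (-13/4)² - 8*(-13/4)) + 1089 = √(3 + 169/16 + 26) + 1089 = √(633/16) + 1089 = √633/4 + 1089 = 1089 + √633/4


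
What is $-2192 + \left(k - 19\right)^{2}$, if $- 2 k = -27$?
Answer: $- \frac{8647}{4} \approx -2161.8$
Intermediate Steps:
$k = \frac{27}{2}$ ($k = \left(- \frac{1}{2}\right) \left(-27\right) = \frac{27}{2} \approx 13.5$)
$-2192 + \left(k - 19\right)^{2} = -2192 + \left(\frac{27}{2} - 19\right)^{2} = -2192 + \left(- \frac{11}{2}\right)^{2} = -2192 + \frac{121}{4} = - \frac{8647}{4}$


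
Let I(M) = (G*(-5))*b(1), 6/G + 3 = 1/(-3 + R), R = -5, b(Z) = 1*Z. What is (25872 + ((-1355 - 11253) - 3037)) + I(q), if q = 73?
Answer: 51183/5 ≈ 10237.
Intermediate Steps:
b(Z) = Z
G = -48/25 (G = 6/(-3 + 1/(-3 - 5)) = 6/(-3 + 1/(-8)) = 6/(-3 - ⅛) = 6/(-25/8) = 6*(-8/25) = -48/25 ≈ -1.9200)
I(M) = 48/5 (I(M) = -48/25*(-5)*1 = (48/5)*1 = 48/5)
(25872 + ((-1355 - 11253) - 3037)) + I(q) = (25872 + ((-1355 - 11253) - 3037)) + 48/5 = (25872 + (-12608 - 3037)) + 48/5 = (25872 - 15645) + 48/5 = 10227 + 48/5 = 51183/5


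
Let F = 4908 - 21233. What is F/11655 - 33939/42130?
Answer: -216666259/98205030 ≈ -2.2063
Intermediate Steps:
F = -16325
F/11655 - 33939/42130 = -16325/11655 - 33939/42130 = -16325*1/11655 - 33939*1/42130 = -3265/2331 - 33939/42130 = -216666259/98205030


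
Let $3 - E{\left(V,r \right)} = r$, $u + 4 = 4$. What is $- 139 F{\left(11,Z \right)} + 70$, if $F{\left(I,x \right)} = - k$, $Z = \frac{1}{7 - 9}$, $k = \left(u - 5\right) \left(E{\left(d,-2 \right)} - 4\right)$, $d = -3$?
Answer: $-625$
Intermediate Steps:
$u = 0$ ($u = -4 + 4 = 0$)
$E{\left(V,r \right)} = 3 - r$
$k = -5$ ($k = \left(0 - 5\right) \left(\left(3 - -2\right) - 4\right) = - 5 \left(\left(3 + 2\right) - 4\right) = - 5 \left(5 - 4\right) = \left(-5\right) 1 = -5$)
$Z = - \frac{1}{2}$ ($Z = \frac{1}{-2} = - \frac{1}{2} \approx -0.5$)
$F{\left(I,x \right)} = 5$ ($F{\left(I,x \right)} = \left(-1\right) \left(-5\right) = 5$)
$- 139 F{\left(11,Z \right)} + 70 = \left(-139\right) 5 + 70 = -695 + 70 = -625$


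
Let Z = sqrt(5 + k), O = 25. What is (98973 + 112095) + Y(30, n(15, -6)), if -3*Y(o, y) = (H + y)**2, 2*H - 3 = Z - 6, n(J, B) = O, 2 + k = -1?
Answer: 843535/4 - 47*sqrt(2)/6 ≈ 2.1087e+5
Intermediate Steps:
k = -3 (k = -2 - 1 = -3)
n(J, B) = 25
Z = sqrt(2) (Z = sqrt(5 - 3) = sqrt(2) ≈ 1.4142)
H = -3/2 + sqrt(2)/2 (H = 3/2 + (sqrt(2) - 6)/2 = 3/2 + (-6 + sqrt(2))/2 = 3/2 + (-3 + sqrt(2)/2) = -3/2 + sqrt(2)/2 ≈ -0.79289)
Y(o, y) = -(-3/2 + y + sqrt(2)/2)**2/3 (Y(o, y) = -((-3/2 + sqrt(2)/2) + y)**2/3 = -(-3/2 + y + sqrt(2)/2)**2/3)
(98973 + 112095) + Y(30, n(15, -6)) = (98973 + 112095) - (-3 + sqrt(2) + 2*25)**2/12 = 211068 - (-3 + sqrt(2) + 50)**2/12 = 211068 - (47 + sqrt(2))**2/12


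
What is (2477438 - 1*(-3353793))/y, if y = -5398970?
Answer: -5831231/5398970 ≈ -1.0801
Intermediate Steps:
(2477438 - 1*(-3353793))/y = (2477438 - 1*(-3353793))/(-5398970) = (2477438 + 3353793)*(-1/5398970) = 5831231*(-1/5398970) = -5831231/5398970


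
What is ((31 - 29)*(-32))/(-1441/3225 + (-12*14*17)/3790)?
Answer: 78225600/1467199 ≈ 53.316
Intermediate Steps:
((31 - 29)*(-32))/(-1441/3225 + (-12*14*17)/3790) = (2*(-32))/(-1441*1/3225 - 168*17*(1/3790)) = -64/(-1441/3225 - 2856*1/3790) = -64/(-1441/3225 - 1428/1895) = -64/(-1467199/1222275) = -64*(-1222275/1467199) = 78225600/1467199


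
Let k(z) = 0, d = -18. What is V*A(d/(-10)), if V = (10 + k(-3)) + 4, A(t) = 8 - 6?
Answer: 28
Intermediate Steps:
A(t) = 2
V = 14 (V = (10 + 0) + 4 = 10 + 4 = 14)
V*A(d/(-10)) = 14*2 = 28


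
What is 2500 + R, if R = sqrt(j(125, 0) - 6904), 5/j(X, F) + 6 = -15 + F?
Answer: 2500 + I*sqrt(3044769)/21 ≈ 2500.0 + 83.092*I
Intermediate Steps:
j(X, F) = 5/(-21 + F) (j(X, F) = 5/(-6 + (-15 + F)) = 5/(-21 + F))
R = I*sqrt(3044769)/21 (R = sqrt(5/(-21 + 0) - 6904) = sqrt(5/(-21) - 6904) = sqrt(5*(-1/21) - 6904) = sqrt(-5/21 - 6904) = sqrt(-144989/21) = I*sqrt(3044769)/21 ≈ 83.092*I)
2500 + R = 2500 + I*sqrt(3044769)/21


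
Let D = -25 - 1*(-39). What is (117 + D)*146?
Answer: 19126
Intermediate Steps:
D = 14 (D = -25 + 39 = 14)
(117 + D)*146 = (117 + 14)*146 = 131*146 = 19126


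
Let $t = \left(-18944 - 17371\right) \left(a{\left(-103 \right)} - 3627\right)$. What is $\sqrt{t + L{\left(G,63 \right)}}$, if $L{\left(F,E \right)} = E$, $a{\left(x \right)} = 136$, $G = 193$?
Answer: $12 \sqrt{880387} \approx 11259.0$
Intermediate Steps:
$t = 126775665$ ($t = \left(-18944 - 17371\right) \left(136 - 3627\right) = \left(-36315\right) \left(-3491\right) = 126775665$)
$\sqrt{t + L{\left(G,63 \right)}} = \sqrt{126775665 + 63} = \sqrt{126775728} = 12 \sqrt{880387}$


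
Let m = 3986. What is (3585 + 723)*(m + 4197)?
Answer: 35252364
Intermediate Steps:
(3585 + 723)*(m + 4197) = (3585 + 723)*(3986 + 4197) = 4308*8183 = 35252364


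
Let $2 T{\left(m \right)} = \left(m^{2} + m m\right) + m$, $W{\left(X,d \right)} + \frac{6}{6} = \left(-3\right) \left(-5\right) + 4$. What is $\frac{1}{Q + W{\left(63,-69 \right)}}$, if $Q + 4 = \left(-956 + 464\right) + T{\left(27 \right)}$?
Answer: $\frac{2}{529} \approx 0.0037807$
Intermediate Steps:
$W{\left(X,d \right)} = 18$ ($W{\left(X,d \right)} = -1 + \left(\left(-3\right) \left(-5\right) + 4\right) = -1 + \left(15 + 4\right) = -1 + 19 = 18$)
$T{\left(m \right)} = m^{2} + \frac{m}{2}$ ($T{\left(m \right)} = \frac{\left(m^{2} + m m\right) + m}{2} = \frac{\left(m^{2} + m^{2}\right) + m}{2} = \frac{2 m^{2} + m}{2} = \frac{m + 2 m^{2}}{2} = m^{2} + \frac{m}{2}$)
$Q = \frac{493}{2}$ ($Q = -4 + \left(\left(-956 + 464\right) + 27 \left(\frac{1}{2} + 27\right)\right) = -4 + \left(-492 + 27 \cdot \frac{55}{2}\right) = -4 + \left(-492 + \frac{1485}{2}\right) = -4 + \frac{501}{2} = \frac{493}{2} \approx 246.5$)
$\frac{1}{Q + W{\left(63,-69 \right)}} = \frac{1}{\frac{493}{2} + 18} = \frac{1}{\frac{529}{2}} = \frac{2}{529}$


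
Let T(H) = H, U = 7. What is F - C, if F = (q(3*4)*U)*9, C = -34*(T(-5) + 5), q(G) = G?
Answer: 756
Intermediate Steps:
C = 0 (C = -34*(-5 + 5) = -34*0 = 0)
F = 756 (F = ((3*4)*7)*9 = (12*7)*9 = 84*9 = 756)
F - C = 756 - 1*0 = 756 + 0 = 756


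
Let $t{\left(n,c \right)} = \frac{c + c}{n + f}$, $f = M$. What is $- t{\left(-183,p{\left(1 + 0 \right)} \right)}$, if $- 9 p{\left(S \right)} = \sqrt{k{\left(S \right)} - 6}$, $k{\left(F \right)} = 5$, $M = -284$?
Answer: $- \frac{2 i}{4203} \approx - 0.00047585 i$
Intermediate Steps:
$f = -284$
$p{\left(S \right)} = - \frac{i}{9}$ ($p{\left(S \right)} = - \frac{\sqrt{5 - 6}}{9} = - \frac{\sqrt{-1}}{9} = - \frac{i}{9}$)
$t{\left(n,c \right)} = \frac{2 c}{-284 + n}$ ($t{\left(n,c \right)} = \frac{c + c}{n - 284} = \frac{2 c}{-284 + n}$)
$- t{\left(-183,p{\left(1 + 0 \right)} \right)} = - \frac{2 \left(- \frac{i}{9}\right)}{-284 - 183} = - \frac{2 \left(- \frac{i}{9}\right)}{-467} = - \frac{2 \left(- \frac{i}{9}\right) \left(-1\right)}{467} = - \frac{2 i}{4203}$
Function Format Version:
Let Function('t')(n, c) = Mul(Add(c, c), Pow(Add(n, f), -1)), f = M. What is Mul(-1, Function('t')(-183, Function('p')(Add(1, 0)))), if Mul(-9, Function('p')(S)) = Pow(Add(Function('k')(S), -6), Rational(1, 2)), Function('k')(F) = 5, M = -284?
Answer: Mul(Rational(-2, 4203), I) ≈ Mul(-0.00047585, I)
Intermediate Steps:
f = -284
Function('p')(S) = Mul(Rational(-1, 9), I) (Function('p')(S) = Mul(Rational(-1, 9), Pow(Add(5, -6), Rational(1, 2))) = Mul(Rational(-1, 9), Pow(-1, Rational(1, 2))) = Mul(Rational(-1, 9), I))
Function('t')(n, c) = Mul(2, c, Pow(Add(-284, n), -1)) (Function('t')(n, c) = Mul(Add(c, c), Pow(Add(n, -284), -1)) = Mul(Mul(2, c), Pow(Add(-284, n), -1)) = Mul(2, c, Pow(Add(-284, n), -1)))
Mul(-1, Function('t')(-183, Function('p')(Add(1, 0)))) = Mul(-1, Mul(2, Mul(Rational(-1, 9), I), Pow(Add(-284, -183), -1))) = Mul(-1, Mul(2, Mul(Rational(-1, 9), I), Pow(-467, -1))) = Mul(-1, Mul(2, Mul(Rational(-1, 9), I), Rational(-1, 467))) = Mul(-1, Mul(Rational(2, 4203), I)) = Mul(Rational(-2, 4203), I)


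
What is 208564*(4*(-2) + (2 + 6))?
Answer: 0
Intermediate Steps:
208564*(4*(-2) + (2 + 6)) = 208564*(-8 + 8) = 208564*0 = 0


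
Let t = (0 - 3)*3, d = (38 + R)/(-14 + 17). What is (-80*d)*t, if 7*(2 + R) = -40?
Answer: 50880/7 ≈ 7268.6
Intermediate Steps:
R = -54/7 (R = -2 + (1/7)*(-40) = -2 - 40/7 = -54/7 ≈ -7.7143)
d = 212/21 (d = (38 - 54/7)/(-14 + 17) = (212/7)/3 = (212/7)*(1/3) = 212/21 ≈ 10.095)
t = -9 (t = -3*3 = -9)
(-80*d)*t = -80*212/21*(-9) = -16960/21*(-9) = 50880/7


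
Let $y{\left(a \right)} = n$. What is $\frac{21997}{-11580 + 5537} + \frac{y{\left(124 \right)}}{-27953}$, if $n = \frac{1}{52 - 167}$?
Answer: $- \frac{70711440172}{19425797585} \approx -3.6401$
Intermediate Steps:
$n = - \frac{1}{115}$ ($n = \frac{1}{-115} = - \frac{1}{115} \approx -0.0086956$)
$y{\left(a \right)} = - \frac{1}{115}$
$\frac{21997}{-11580 + 5537} + \frac{y{\left(124 \right)}}{-27953} = \frac{21997}{-11580 + 5537} - \frac{1}{115 \left(-27953\right)} = \frac{21997}{-6043} - - \frac{1}{3214595} = 21997 \left(- \frac{1}{6043}\right) + \frac{1}{3214595} = - \frac{21997}{6043} + \frac{1}{3214595} = - \frac{70711440172}{19425797585}$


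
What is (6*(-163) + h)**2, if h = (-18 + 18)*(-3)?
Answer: 956484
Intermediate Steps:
h = 0 (h = 0*(-3) = 0)
(6*(-163) + h)**2 = (6*(-163) + 0)**2 = (-978 + 0)**2 = (-978)**2 = 956484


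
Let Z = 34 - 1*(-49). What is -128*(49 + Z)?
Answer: -16896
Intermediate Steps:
Z = 83 (Z = 34 + 49 = 83)
-128*(49 + Z) = -128*(49 + 83) = -128*132 = -16896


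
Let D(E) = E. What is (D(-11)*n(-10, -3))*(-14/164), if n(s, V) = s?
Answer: -385/41 ≈ -9.3902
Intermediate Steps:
(D(-11)*n(-10, -3))*(-14/164) = (-11*(-10))*(-14/164) = 110*(-14*1/164) = 110*(-7/82) = -385/41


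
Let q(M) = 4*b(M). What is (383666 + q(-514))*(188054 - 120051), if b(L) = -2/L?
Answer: 6705243094498/257 ≈ 2.6090e+10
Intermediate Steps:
q(M) = -8/M (q(M) = 4*(-2/M) = -8/M)
(383666 + q(-514))*(188054 - 120051) = (383666 - 8/(-514))*(188054 - 120051) = (383666 - 8*(-1/514))*68003 = (383666 + 4/257)*68003 = (98602166/257)*68003 = 6705243094498/257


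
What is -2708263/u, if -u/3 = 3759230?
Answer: 2708263/11277690 ≈ 0.24014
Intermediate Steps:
u = -11277690 (u = -3*3759230 = -11277690)
-2708263/u = -2708263/(-11277690) = -2708263*(-1/11277690) = 2708263/11277690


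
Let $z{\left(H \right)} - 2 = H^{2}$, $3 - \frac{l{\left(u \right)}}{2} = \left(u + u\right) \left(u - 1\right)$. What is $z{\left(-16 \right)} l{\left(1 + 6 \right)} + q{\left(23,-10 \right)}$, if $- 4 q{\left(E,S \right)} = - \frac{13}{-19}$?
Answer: $- \frac{3176509}{76} \approx -41796.0$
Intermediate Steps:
$q{\left(E,S \right)} = - \frac{13}{76}$ ($q{\left(E,S \right)} = - \frac{\left(-13\right) \frac{1}{-19}}{4} = - \frac{\left(-13\right) \left(- \frac{1}{19}\right)}{4} = \left(- \frac{1}{4}\right) \frac{13}{19} = - \frac{13}{76}$)
$l{\left(u \right)} = 6 - 4 u \left(-1 + u\right)$ ($l{\left(u \right)} = 6 - 2 \left(u + u\right) \left(u - 1\right) = 6 - 2 \cdot 2 u \left(-1 + u\right) = 6 - 4 u \left(-1 + u\right)$)
$z{\left(H \right)} = 2 + H^{2}$
$z{\left(-16 \right)} l{\left(1 + 6 \right)} + q{\left(23,-10 \right)} = \left(2 + \left(-16\right)^{2}\right) \left(6 - 4 \left(1 + 6\right)^{2} + 4 \left(1 + 6\right)\right) - \frac{13}{76} = \left(2 + 256\right) \left(6 - 4 \cdot 7^{2} + 4 \cdot 7\right) - \frac{13}{76} = 258 \left(6 - 196 + 28\right) - \frac{13}{76} = 258 \left(-162\right) - \frac{13}{76} = -41796 - \frac{13}{76} = - \frac{3176509}{76}$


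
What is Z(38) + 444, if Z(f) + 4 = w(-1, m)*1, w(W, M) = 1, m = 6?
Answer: 441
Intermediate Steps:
Z(f) = -3 (Z(f) = -4 + 1*1 = -4 + 1 = -3)
Z(38) + 444 = -3 + 444 = 441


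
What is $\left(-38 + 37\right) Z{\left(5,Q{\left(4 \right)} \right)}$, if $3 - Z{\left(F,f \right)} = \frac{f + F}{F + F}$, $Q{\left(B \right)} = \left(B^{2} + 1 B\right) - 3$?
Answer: $- \frac{4}{5} \approx -0.8$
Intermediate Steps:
$Q{\left(B \right)} = -3 + B + B^{2}$ ($Q{\left(B \right)} = \left(B^{2} + B\right) - 3 = \left(B + B^{2}\right) - 3 = -3 + B + B^{2}$)
$Z{\left(F,f \right)} = 3 - \frac{F + f}{2 F}$ ($Z{\left(F,f \right)} = 3 - \frac{f + F}{F + F} = 3 - \frac{F + f}{2 F}$)
$\left(-38 + 37\right) Z{\left(5,Q{\left(4 \right)} \right)} = \left(-38 + 37\right) \frac{- (-3 + 4 + 4^{2}) + 5 \cdot 5}{2 \cdot 5} = - \frac{- (-3 + 4 + 16) + 25}{2 \cdot 5} = - \frac{\left(-1\right) 17 + 25}{2 \cdot 5} = - \frac{-17 + 25}{2 \cdot 5} = - \frac{8}{2 \cdot 5} = \left(-1\right) \frac{4}{5} = - \frac{4}{5}$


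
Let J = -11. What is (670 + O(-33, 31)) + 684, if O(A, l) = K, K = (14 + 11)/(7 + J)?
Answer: 5391/4 ≈ 1347.8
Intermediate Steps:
K = -25/4 (K = (14 + 11)/(7 - 11) = 25/(-4) = 25*(-1/4) = -25/4 ≈ -6.2500)
O(A, l) = -25/4
(670 + O(-33, 31)) + 684 = (670 - 25/4) + 684 = 2655/4 + 684 = 5391/4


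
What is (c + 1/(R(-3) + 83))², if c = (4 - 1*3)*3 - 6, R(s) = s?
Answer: 57121/6400 ≈ 8.9252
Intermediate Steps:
c = -3 (c = (4 - 3)*3 - 6 = 1*3 - 6 = 3 - 6 = -3)
(c + 1/(R(-3) + 83))² = (-3 + 1/(-3 + 83))² = (-3 + 1/80)² = (-239/80)² = 57121/6400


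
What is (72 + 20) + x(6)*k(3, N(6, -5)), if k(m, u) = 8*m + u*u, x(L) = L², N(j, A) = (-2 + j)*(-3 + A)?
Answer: 37820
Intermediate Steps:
N(j, A) = (-3 + A)*(-2 + j)
k(m, u) = u² + 8*m (k(m, u) = 8*m + u² = u² + 8*m)
(72 + 20) + x(6)*k(3, N(6, -5)) = (72 + 20) + 6²*((6 - 3*6 - 2*(-5) - 5*6)² + 8*3) = 92 + 36*((6 - 18 + 10 - 30)² + 24) = 92 + 36*((-32)² + 24) = 92 + 36*(1024 + 24) = 92 + 36*1048 = 92 + 37728 = 37820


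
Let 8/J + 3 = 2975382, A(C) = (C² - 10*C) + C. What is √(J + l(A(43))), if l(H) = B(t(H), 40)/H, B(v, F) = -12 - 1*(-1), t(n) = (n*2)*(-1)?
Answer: I*√142321141626204354/4350004098 ≈ 0.086725*I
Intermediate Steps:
t(n) = -2*n (t(n) = (2*n)*(-1) = -2*n)
A(C) = C² - 9*C
J = 8/2975379 (J = 8/(-3 + 2975382) = 8/2975379 ≈ 2.6887e-6)
B(v, F) = -11 (B(v, F) = -12 + 1 = -11)
l(H) = -11/H
√(J + l(A(43))) = √(8/2975379 - 11*1/(43*(-9 + 43))) = √(8/2975379 - 11/(43*34)) = √(8/2975379 - 11/1462) = √(-32717473/4350004098) = I*√142321141626204354/4350004098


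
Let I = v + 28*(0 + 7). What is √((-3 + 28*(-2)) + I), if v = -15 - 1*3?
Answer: √119 ≈ 10.909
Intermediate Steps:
v = -18 (v = -15 - 3 = -18)
I = 178 (I = -18 + 28*(0 + 7) = -18 + 28*7 = -18 + 196 = 178)
√((-3 + 28*(-2)) + I) = √((-3 + 28*(-2)) + 178) = √((-3 - 56) + 178) = √(-59 + 178) = √119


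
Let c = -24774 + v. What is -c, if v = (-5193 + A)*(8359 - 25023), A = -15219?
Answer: -340120794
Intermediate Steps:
v = 340145568 (v = (-5193 - 15219)*(8359 - 25023) = -20412*(-16664) = 340145568)
c = 340120794 (c = -24774 + 340145568 = 340120794)
-c = -1*340120794 = -340120794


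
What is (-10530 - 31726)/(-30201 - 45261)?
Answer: 21128/37731 ≈ 0.55996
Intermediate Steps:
(-10530 - 31726)/(-30201 - 45261) = -42256/(-75462) = -42256*(-1/75462) = 21128/37731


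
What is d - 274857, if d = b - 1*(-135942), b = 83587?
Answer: -55328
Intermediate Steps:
d = 219529 (d = 83587 - 1*(-135942) = 83587 + 135942 = 219529)
d - 274857 = 219529 - 274857 = -55328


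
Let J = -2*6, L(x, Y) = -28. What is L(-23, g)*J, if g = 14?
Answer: 336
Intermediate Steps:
J = -12
L(-23, g)*J = -28*(-12) = 336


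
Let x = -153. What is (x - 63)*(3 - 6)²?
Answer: -1944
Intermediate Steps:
(x - 63)*(3 - 6)² = (-153 - 63)*(3 - 6)² = -216*(-3)² = -216*9 = -1944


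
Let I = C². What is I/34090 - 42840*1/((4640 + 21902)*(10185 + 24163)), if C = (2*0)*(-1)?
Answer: -5355/113958077 ≈ -4.6991e-5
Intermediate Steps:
C = 0 (C = 0*(-1) = 0)
I = 0 (I = 0² = 0)
I/34090 - 42840*1/((4640 + 21902)*(10185 + 24163)) = 0/34090 - 42840*1/((4640 + 21902)*(10185 + 24163)) = 0*(1/34090) - 42840/(34348*26542) = 0 - 42840/911664616 = 0 - 42840*1/911664616 = 0 - 5355/113958077 = -5355/113958077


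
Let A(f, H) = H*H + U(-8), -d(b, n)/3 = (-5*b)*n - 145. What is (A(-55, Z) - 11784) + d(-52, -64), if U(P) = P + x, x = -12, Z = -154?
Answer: 62267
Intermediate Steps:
U(P) = -12 + P (U(P) = P - 12 = -12 + P)
d(b, n) = 435 + 15*b*n (d(b, n) = -3*((-5*b)*n - 145) = -3*(-5*b*n - 145) = -3*(-145 - 5*b*n) = 435 + 15*b*n)
A(f, H) = -20 + H² (A(f, H) = H*H + (-12 - 8) = H² - 20 = -20 + H²)
(A(-55, Z) - 11784) + d(-52, -64) = ((-20 + (-154)²) - 11784) + (435 + 15*(-52)*(-64)) = ((-20 + 23716) - 11784) + (435 + 49920) = (23696 - 11784) + 50355 = 11912 + 50355 = 62267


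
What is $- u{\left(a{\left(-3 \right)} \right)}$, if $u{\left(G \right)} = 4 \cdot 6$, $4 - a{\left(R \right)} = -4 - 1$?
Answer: $-24$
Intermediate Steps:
$a{\left(R \right)} = 9$ ($a{\left(R \right)} = 4 - \left(-4 - 1\right) = 4 - -5 = 4 + 5 = 9$)
$u{\left(G \right)} = 24$
$- u{\left(a{\left(-3 \right)} \right)} = \left(-1\right) 24 = -24$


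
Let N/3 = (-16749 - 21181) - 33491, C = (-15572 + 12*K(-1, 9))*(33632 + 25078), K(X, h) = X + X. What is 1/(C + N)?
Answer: -1/915855423 ≈ -1.0919e-9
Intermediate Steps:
K(X, h) = 2*X
C = -915641160 (C = (-15572 + 12*(2*(-1)))*(33632 + 25078) = (-15572 + 12*(-2))*58710 = (-15572 - 24)*58710 = -15596*58710 = -915641160)
N = -214263 (N = 3*((-16749 - 21181) - 33491) = 3*(-37930 - 33491) = 3*(-71421) = -214263)
1/(C + N) = 1/(-915641160 - 214263) = 1/(-915855423) = -1/915855423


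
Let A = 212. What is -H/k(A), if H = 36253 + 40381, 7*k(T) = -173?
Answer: 536438/173 ≈ 3100.8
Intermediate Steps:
k(T) = -173/7 (k(T) = (1/7)*(-173) = -173/7)
H = 76634
-H/k(A) = -76634/(-173/7) = -76634*(-7)/173 = -1*(-536438/173) = 536438/173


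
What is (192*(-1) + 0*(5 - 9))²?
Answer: 36864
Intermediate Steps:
(192*(-1) + 0*(5 - 9))² = (-192 + 0*(-4))² = (-192 + 0)² = (-192)² = 36864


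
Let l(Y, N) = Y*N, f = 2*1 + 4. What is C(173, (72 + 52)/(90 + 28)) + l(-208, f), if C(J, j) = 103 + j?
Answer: -67493/59 ≈ -1143.9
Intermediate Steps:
f = 6 (f = 2 + 4 = 6)
l(Y, N) = N*Y
C(173, (72 + 52)/(90 + 28)) + l(-208, f) = (103 + (72 + 52)/(90 + 28)) + 6*(-208) = (103 + 124/118) - 1248 = (103 + 124*(1/118)) - 1248 = (103 + 62/59) - 1248 = 6139/59 - 1248 = -67493/59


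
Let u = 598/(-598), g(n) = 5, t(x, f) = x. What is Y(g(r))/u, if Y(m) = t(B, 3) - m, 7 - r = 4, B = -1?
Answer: 6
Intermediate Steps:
r = 3 (r = 7 - 1*4 = 7 - 4 = 3)
u = -1 (u = 598*(-1/598) = -1)
Y(m) = -1 - m
Y(g(r))/u = (-1 - 1*5)/(-1) = (-1 - 5)*(-1) = -6*(-1) = 6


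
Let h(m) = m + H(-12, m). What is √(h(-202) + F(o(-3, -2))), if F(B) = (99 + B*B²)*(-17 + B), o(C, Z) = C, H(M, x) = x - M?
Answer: 2*I*√458 ≈ 42.802*I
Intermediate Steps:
h(m) = 12 + 2*m (h(m) = m + (m - 1*(-12)) = m + (m + 12) = m + (12 + m) = 12 + 2*m)
F(B) = (-17 + B)*(99 + B³) (F(B) = (99 + B³)*(-17 + B) = (-17 + B)*(99 + B³))
√(h(-202) + F(o(-3, -2))) = √((12 + 2*(-202)) + (-1683 + (-3)⁴ - 17*(-3)³ + 99*(-3))) = √((12 - 404) + (-1683 + 81 - 17*(-27) - 297)) = √(-392 + (-1683 + 81 + 459 - 297)) = √(-392 - 1440) = √(-1832) = 2*I*√458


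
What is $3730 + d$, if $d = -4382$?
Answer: $-652$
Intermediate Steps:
$3730 + d = 3730 - 4382 = -652$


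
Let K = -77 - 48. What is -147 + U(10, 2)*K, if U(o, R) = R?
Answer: -397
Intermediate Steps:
K = -125
-147 + U(10, 2)*K = -147 + 2*(-125) = -147 - 250 = -397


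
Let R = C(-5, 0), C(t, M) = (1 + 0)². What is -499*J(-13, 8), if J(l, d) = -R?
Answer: 499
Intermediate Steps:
C(t, M) = 1 (C(t, M) = 1² = 1)
R = 1
J(l, d) = -1 (J(l, d) = -1*1 = -1)
-499*J(-13, 8) = -499*(-1) = 499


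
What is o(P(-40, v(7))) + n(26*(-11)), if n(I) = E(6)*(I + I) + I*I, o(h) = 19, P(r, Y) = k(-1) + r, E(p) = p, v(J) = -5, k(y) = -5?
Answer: 78383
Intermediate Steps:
P(r, Y) = -5 + r
n(I) = I² + 12*I (n(I) = 6*(I + I) + I*I = 6*(2*I) + I² = 12*I + I² = I² + 12*I)
o(P(-40, v(7))) + n(26*(-11)) = 19 + (26*(-11))*(12 + 26*(-11)) = 19 - 286*(12 - 286) = 19 - 286*(-274) = 19 + 78364 = 78383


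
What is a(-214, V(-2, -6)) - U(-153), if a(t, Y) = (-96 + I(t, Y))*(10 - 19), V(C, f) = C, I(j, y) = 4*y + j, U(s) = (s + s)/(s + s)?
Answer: 2861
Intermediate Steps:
U(s) = 1 (U(s) = (2*s)/((2*s)) = (2*s)*(1/(2*s)) = 1)
I(j, y) = j + 4*y
a(t, Y) = 864 - 36*Y - 9*t (a(t, Y) = (-96 + (t + 4*Y))*(10 - 19) = (-96 + t + 4*Y)*(-9) = 864 - 36*Y - 9*t)
a(-214, V(-2, -6)) - U(-153) = (864 - 36*(-2) - 9*(-214)) - 1*1 = (864 + 72 + 1926) - 1 = 2862 - 1 = 2861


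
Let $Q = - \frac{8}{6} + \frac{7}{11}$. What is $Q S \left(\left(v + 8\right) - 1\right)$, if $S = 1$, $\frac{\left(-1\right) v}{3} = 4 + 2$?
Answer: $\frac{23}{3} \approx 7.6667$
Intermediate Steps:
$v = -18$ ($v = - 3 \left(4 + 2\right) = \left(-3\right) 6 = -18$)
$Q = - \frac{23}{33}$ ($Q = \left(-8\right) \frac{1}{6} + 7 \cdot \frac{1}{11} = - \frac{4}{3} + \frac{7}{11} = - \frac{23}{33} \approx -0.69697$)
$Q S \left(\left(v + 8\right) - 1\right) = \left(- \frac{23}{33}\right) 1 \left(\left(-18 + 8\right) - 1\right) = - \frac{23 \left(-10 - 1\right)}{33} = \left(- \frac{23}{33}\right) \left(-11\right) = \frac{23}{3}$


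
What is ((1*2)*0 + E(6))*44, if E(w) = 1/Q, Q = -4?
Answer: -11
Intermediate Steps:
E(w) = -1/4 (E(w) = 1/(-4) = -1/4)
((1*2)*0 + E(6))*44 = ((1*2)*0 - 1/4)*44 = (2*0 - 1/4)*44 = (0 - 1/4)*44 = -1/4*44 = -11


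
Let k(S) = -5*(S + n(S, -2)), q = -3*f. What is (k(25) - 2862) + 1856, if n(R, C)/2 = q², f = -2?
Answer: -1491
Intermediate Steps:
q = 6 (q = -3*(-2) = 6)
n(R, C) = 72 (n(R, C) = 2*6² = 2*36 = 72)
k(S) = -360 - 5*S (k(S) = -5*(S + 72) = -5*(72 + S) = -360 - 5*S)
(k(25) - 2862) + 1856 = ((-360 - 5*25) - 2862) + 1856 = ((-360 - 125) - 2862) + 1856 = (-485 - 2862) + 1856 = -3347 + 1856 = -1491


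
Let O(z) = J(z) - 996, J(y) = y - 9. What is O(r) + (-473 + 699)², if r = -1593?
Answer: 48478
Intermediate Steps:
J(y) = -9 + y
O(z) = -1005 + z (O(z) = (-9 + z) - 996 = -1005 + z)
O(r) + (-473 + 699)² = (-1005 - 1593) + (-473 + 699)² = -2598 + 226² = -2598 + 51076 = 48478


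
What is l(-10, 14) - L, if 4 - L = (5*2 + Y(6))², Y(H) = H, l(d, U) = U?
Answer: 266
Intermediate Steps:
L = -252 (L = 4 - (5*2 + 6)² = 4 - (10 + 6)² = 4 - 1*16² = 4 - 1*256 = 4 - 256 = -252)
l(-10, 14) - L = 14 - 1*(-252) = 14 + 252 = 266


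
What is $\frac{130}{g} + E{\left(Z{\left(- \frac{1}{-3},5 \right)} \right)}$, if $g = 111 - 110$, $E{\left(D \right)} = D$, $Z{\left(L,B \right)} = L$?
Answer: $\frac{391}{3} \approx 130.33$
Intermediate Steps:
$g = 1$
$\frac{130}{g} + E{\left(Z{\left(- \frac{1}{-3},5 \right)} \right)} = \frac{130}{1} - \frac{1}{-3} = 130 \cdot 1 - - \frac{1}{3} = 130 + \frac{1}{3} = \frac{391}{3}$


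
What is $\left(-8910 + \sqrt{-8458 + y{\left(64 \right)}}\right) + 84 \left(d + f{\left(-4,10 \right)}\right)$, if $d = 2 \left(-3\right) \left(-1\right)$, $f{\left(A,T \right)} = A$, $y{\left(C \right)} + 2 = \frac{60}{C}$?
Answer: $-8742 + \frac{i \sqrt{135345}}{4} \approx -8742.0 + 91.973 i$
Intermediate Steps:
$y{\left(C \right)} = -2 + \frac{60}{C}$
$d = 6$ ($d = \left(-6\right) \left(-1\right) = 6$)
$\left(-8910 + \sqrt{-8458 + y{\left(64 \right)}}\right) + 84 \left(d + f{\left(-4,10 \right)}\right) = \left(-8910 + \sqrt{-8458 - \left(2 - \frac{60}{64}\right)}\right) + 84 \left(6 - 4\right) = \left(-8910 + \sqrt{-8458 + \left(-2 + 60 \cdot \frac{1}{64}\right)}\right) + 84 \cdot 2 = \left(-8910 + \sqrt{-8458 + \left(-2 + \frac{15}{16}\right)}\right) + 168 = \left(-8910 + \sqrt{-8458 - \frac{17}{16}}\right) + 168 = \left(-8910 + \sqrt{- \frac{135345}{16}}\right) + 168 = \left(-8910 + \frac{i \sqrt{135345}}{4}\right) + 168 = -8742 + \frac{i \sqrt{135345}}{4}$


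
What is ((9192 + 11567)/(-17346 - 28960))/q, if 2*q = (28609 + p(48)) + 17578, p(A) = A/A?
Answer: -20759/1069390764 ≈ -1.9412e-5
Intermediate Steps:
p(A) = 1
q = 23094 (q = ((28609 + 1) + 17578)/2 = (28610 + 17578)/2 = (1/2)*46188 = 23094)
((9192 + 11567)/(-17346 - 28960))/q = ((9192 + 11567)/(-17346 - 28960))/23094 = (20759/(-46306))*(1/23094) = (20759*(-1/46306))*(1/23094) = -20759/46306*1/23094 = -20759/1069390764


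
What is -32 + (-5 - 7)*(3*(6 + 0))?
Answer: -248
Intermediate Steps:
-32 + (-5 - 7)*(3*(6 + 0)) = -32 - 36*6 = -32 - 12*18 = -32 - 216 = -248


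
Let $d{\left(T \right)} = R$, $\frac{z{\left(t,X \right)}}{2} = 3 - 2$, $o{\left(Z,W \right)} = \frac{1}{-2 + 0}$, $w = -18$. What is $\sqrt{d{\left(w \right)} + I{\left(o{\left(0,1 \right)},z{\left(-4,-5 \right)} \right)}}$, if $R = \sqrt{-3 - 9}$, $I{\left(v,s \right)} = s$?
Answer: $\sqrt{2 + 2 i \sqrt{3}} \approx 1.732 + 1.0 i$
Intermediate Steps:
$o{\left(Z,W \right)} = - \frac{1}{2}$ ($o{\left(Z,W \right)} = \frac{1}{-2} = - \frac{1}{2}$)
$z{\left(t,X \right)} = 2$ ($z{\left(t,X \right)} = 2 \left(3 - 2\right) = 2 \cdot 1 = 2$)
$R = 2 i \sqrt{3}$ ($R = \sqrt{-12} = 2 i \sqrt{3} \approx 3.4641 i$)
$d{\left(T \right)} = 2 i \sqrt{3}$
$\sqrt{d{\left(w \right)} + I{\left(o{\left(0,1 \right)},z{\left(-4,-5 \right)} \right)}} = \sqrt{2 i \sqrt{3} + 2} = \sqrt{2 + 2 i \sqrt{3}}$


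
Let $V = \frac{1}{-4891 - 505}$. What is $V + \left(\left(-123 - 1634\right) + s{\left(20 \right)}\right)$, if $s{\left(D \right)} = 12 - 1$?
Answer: $- \frac{9421417}{5396} \approx -1746.0$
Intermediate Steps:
$V = - \frac{1}{5396}$ ($V = \frac{1}{-5396} = - \frac{1}{5396} \approx -0.00018532$)
$s{\left(D \right)} = 11$
$V + \left(\left(-123 - 1634\right) + s{\left(20 \right)}\right) = - \frac{1}{5396} + \left(\left(-123 - 1634\right) + 11\right) = - \frac{1}{5396} + \left(-1757 + 11\right) = - \frac{1}{5396} - 1746 = - \frac{9421417}{5396}$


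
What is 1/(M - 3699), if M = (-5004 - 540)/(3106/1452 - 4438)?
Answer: -3220435/11908364121 ≈ -0.00027043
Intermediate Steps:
M = 4024944/3220435 (M = -5544/(3106*(1/1452) - 4438) = -5544/(1553/726 - 4438) = -5544/(-3220435/726) = -5544*(-726/3220435) = 4024944/3220435 ≈ 1.2498)
1/(M - 3699) = 1/(4024944/3220435 - 3699) = 1/(-11908364121/3220435) = -3220435/11908364121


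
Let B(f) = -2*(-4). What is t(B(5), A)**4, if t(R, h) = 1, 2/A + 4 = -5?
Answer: 1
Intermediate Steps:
B(f) = 8
A = -2/9 (A = 2/(-4 - 5) = 2/(-9) = 2*(-1/9) = -2/9 ≈ -0.22222)
t(B(5), A)**4 = 1**4 = 1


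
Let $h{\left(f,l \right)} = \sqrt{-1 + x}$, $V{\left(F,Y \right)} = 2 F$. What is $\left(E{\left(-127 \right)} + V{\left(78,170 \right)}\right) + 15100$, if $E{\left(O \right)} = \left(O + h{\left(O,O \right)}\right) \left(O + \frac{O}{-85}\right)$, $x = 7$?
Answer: $\frac{2651596}{85} - \frac{10668 \sqrt{6}}{85} \approx 30888.0$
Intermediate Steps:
$h{\left(f,l \right)} = \sqrt{6}$ ($h{\left(f,l \right)} = \sqrt{-1 + 7} = \sqrt{6}$)
$E{\left(O \right)} = \frac{84 O \left(O + \sqrt{6}\right)}{85}$ ($E{\left(O \right)} = \left(O + \sqrt{6}\right) \left(O + \frac{O}{-85}\right) = \left(O + \sqrt{6}\right) \left(O + O \left(- \frac{1}{85}\right)\right) = \left(O + \sqrt{6}\right) \left(O - \frac{O}{85}\right) = \left(O + \sqrt{6}\right) \frac{84 O}{85} = \frac{84 O \left(O + \sqrt{6}\right)}{85}$)
$\left(E{\left(-127 \right)} + V{\left(78,170 \right)}\right) + 15100 = \left(\frac{84}{85} \left(-127\right) \left(-127 + \sqrt{6}\right) + 2 \cdot 78\right) + 15100 = \left(\left(\frac{1354836}{85} - \frac{10668 \sqrt{6}}{85}\right) + 156\right) + 15100 = \left(\frac{1368096}{85} - \frac{10668 \sqrt{6}}{85}\right) + 15100 = \frac{2651596}{85} - \frac{10668 \sqrt{6}}{85}$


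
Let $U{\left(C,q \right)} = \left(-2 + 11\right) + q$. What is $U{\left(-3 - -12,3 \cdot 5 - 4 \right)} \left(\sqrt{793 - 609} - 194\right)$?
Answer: $-3880 + 40 \sqrt{46} \approx -3608.7$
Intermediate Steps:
$U{\left(C,q \right)} = 9 + q$
$U{\left(-3 - -12,3 \cdot 5 - 4 \right)} \left(\sqrt{793 - 609} - 194\right) = \left(9 + \left(3 \cdot 5 - 4\right)\right) \left(\sqrt{793 - 609} - 194\right) = \left(9 + \left(15 - 4\right)\right) \left(\sqrt{184} - 194\right) = \left(9 + 11\right) \left(2 \sqrt{46} - 194\right) = 20 \left(-194 + 2 \sqrt{46}\right) = -3880 + 40 \sqrt{46}$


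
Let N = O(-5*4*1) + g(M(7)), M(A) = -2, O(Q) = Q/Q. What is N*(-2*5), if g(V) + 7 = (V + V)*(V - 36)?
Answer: -1460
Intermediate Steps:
O(Q) = 1
g(V) = -7 + 2*V*(-36 + V) (g(V) = -7 + (V + V)*(V - 36) = -7 + (2*V)*(-36 + V) = -7 + 2*V*(-36 + V))
N = 146 (N = 1 + (-7 - 72*(-2) + 2*(-2)**2) = 1 + (-7 + 144 + 2*4) = 1 + (-7 + 144 + 8) = 1 + 145 = 146)
N*(-2*5) = 146*(-2*5) = 146*(-10) = -1460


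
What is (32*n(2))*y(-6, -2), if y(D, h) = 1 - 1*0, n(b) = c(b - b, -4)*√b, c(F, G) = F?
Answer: 0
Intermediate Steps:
n(b) = 0 (n(b) = (b - b)*√b = 0*√b = 0)
y(D, h) = 1 (y(D, h) = 1 + 0 = 1)
(32*n(2))*y(-6, -2) = (32*0)*1 = 0*1 = 0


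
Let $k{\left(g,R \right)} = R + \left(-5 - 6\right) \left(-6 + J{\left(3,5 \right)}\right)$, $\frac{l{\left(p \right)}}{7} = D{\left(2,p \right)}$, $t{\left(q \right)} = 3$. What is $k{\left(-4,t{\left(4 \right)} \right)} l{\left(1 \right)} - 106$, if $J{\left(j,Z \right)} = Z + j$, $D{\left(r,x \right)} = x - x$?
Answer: $-106$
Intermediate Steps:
$D{\left(r,x \right)} = 0$
$l{\left(p \right)} = 0$ ($l{\left(p \right)} = 7 \cdot 0 = 0$)
$k{\left(g,R \right)} = -22 + R$ ($k{\left(g,R \right)} = R + \left(-5 - 6\right) \left(-6 + \left(5 + 3\right)\right) = R - 11 \left(-6 + 8\right) = R - 22 = -22 + R$)
$k{\left(-4,t{\left(4 \right)} \right)} l{\left(1 \right)} - 106 = \left(-22 + 3\right) 0 - 106 = \left(-19\right) 0 - 106 = 0 - 106 = -106$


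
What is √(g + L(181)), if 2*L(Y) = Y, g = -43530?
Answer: I*√173758/2 ≈ 208.42*I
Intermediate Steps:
L(Y) = Y/2
√(g + L(181)) = √(-43530 + (½)*181) = √(-43530 + 181/2) = √(-86879/2) = I*√173758/2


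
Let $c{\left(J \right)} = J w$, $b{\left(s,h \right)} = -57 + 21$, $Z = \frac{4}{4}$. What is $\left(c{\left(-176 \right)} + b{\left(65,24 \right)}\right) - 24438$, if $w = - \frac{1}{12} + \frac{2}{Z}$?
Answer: $- \frac{74434}{3} \approx -24811.0$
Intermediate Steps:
$Z = 1$ ($Z = 4 \cdot \frac{1}{4} = 1$)
$w = \frac{23}{12}$ ($w = - \frac{1}{12} + \frac{2}{1} = \left(-1\right) \frac{1}{12} + 2 \cdot 1 = - \frac{1}{12} + 2 = \frac{23}{12} \approx 1.9167$)
$b{\left(s,h \right)} = -36$
$c{\left(J \right)} = \frac{23 J}{12}$ ($c{\left(J \right)} = J \frac{23}{12} = \frac{23 J}{12}$)
$\left(c{\left(-176 \right)} + b{\left(65,24 \right)}\right) - 24438 = \left(\frac{23}{12} \left(-176\right) - 36\right) - 24438 = \left(- \frac{1012}{3} - 36\right) - 24438 = - \frac{1120}{3} - 24438 = - \frac{74434}{3}$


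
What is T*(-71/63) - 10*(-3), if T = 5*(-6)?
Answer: 1340/21 ≈ 63.810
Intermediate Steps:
T = -30
T*(-71/63) - 10*(-3) = -(-2130)/63 - 10*(-3) = -(-2130)/63 + 30 = -30*(-71/63) + 30 = 710/21 + 30 = 1340/21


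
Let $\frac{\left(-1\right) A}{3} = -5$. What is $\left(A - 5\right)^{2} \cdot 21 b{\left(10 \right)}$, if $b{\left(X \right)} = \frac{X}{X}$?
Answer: $2100$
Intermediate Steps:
$A = 15$ ($A = \left(-3\right) \left(-5\right) = 15$)
$b{\left(X \right)} = 1$
$\left(A - 5\right)^{2} \cdot 21 b{\left(10 \right)} = \left(15 - 5\right)^{2} \cdot 21 \cdot 1 = 10^{2} \cdot 21 \cdot 1 = 100 \cdot 21 \cdot 1 = 2100 \cdot 1 = 2100$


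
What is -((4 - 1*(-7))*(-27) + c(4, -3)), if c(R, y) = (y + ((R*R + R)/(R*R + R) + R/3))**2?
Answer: 2669/9 ≈ 296.56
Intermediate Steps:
c(R, y) = (1 + y + R/3)**2 (c(R, y) = (y + ((R**2 + R)/(R**2 + R) + R*(1/3)))**2 = (y + ((R + R**2)/(R + R**2) + R/3))**2 = (y + (1 + R/3))**2 = (1 + y + R/3)**2)
-((4 - 1*(-7))*(-27) + c(4, -3)) = -((4 - 1*(-7))*(-27) + (1 + (-3)**2 + 2*(-3) + (1/9)*4**2 + (2/3)*4 + (2/3)*4*(-3))) = -((4 + 7)*(-27) + (1 + 9 - 6 + (1/9)*16 + 8/3 - 8)) = -(11*(-27) + (1 + 9 - 6 + 16/9 + 8/3 - 8)) = -(-297 + 4/9) = -1*(-2669/9) = 2669/9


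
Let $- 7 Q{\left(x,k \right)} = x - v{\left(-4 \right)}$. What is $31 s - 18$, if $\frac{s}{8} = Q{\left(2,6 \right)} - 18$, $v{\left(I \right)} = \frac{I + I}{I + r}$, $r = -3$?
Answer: $- \frac{221106}{49} \approx -4512.4$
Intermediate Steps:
$v{\left(I \right)} = \frac{2 I}{-3 + I}$ ($v{\left(I \right)} = \frac{I + I}{I - 3} = \frac{2 I}{-3 + I}$)
$Q{\left(x,k \right)} = \frac{8}{49} - \frac{x}{7}$ ($Q{\left(x,k \right)} = - \frac{x - 2 \left(-4\right) \frac{1}{-3 - 4}}{7} = - \frac{x - 2 \left(-4\right) \frac{1}{-7}}{7} = - \frac{x - 2 \left(-4\right) \left(- \frac{1}{7}\right)}{7} = - \frac{x - \frac{8}{7}}{7} = - \frac{- \frac{8}{7} + x}{7} = \frac{8}{49} - \frac{x}{7}$)
$s = - \frac{7104}{49}$ ($s = 8 \left(\left(\frac{8}{49} - \frac{2}{7}\right) - 18\right) = 8 \left(- \frac{6}{49} - 18\right) = 8 \left(- \frac{888}{49}\right) = - \frac{7104}{49} \approx -144.98$)
$31 s - 18 = 31 \left(- \frac{7104}{49}\right) - 18 = - \frac{220224}{49} - 18 = - \frac{221106}{49}$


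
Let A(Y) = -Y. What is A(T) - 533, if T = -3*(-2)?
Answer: -539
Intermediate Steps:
T = 6 (T = -1*(-6) = 6)
A(T) - 533 = -1*6 - 533 = -6 - 533 = -539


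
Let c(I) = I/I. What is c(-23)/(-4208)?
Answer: -1/4208 ≈ -0.00023764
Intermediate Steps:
c(I) = 1
c(-23)/(-4208) = 1/(-4208) = 1*(-1/4208) = -1/4208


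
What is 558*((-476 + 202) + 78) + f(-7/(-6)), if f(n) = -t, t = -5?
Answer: -109363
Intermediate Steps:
f(n) = 5 (f(n) = -1*(-5) = 5)
558*((-476 + 202) + 78) + f(-7/(-6)) = 558*((-476 + 202) + 78) + 5 = 558*(-274 + 78) + 5 = 558*(-196) + 5 = -109368 + 5 = -109363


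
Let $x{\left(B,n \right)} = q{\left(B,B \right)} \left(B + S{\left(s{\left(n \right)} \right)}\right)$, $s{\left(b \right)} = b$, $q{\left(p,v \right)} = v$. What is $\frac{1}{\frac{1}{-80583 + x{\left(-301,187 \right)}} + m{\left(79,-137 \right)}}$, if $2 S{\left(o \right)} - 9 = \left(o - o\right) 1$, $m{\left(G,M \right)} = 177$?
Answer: $\frac{17327}{3066881} \approx 0.0056497$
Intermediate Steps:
$S{\left(o \right)} = \frac{9}{2}$ ($S{\left(o \right)} = \frac{9}{2} + \frac{\left(o - o\right) 1}{2} = \frac{9}{2} + \frac{0 \cdot 1}{2} = \frac{9}{2} + \frac{1}{2} \cdot 0 = \frac{9}{2} + 0 = \frac{9}{2}$)
$x{\left(B,n \right)} = B \left(\frac{9}{2} + B\right)$ ($x{\left(B,n \right)} = B \left(B + \frac{9}{2}\right) = B \left(\frac{9}{2} + B\right)$)
$\frac{1}{\frac{1}{-80583 + x{\left(-301,187 \right)}} + m{\left(79,-137 \right)}} = \frac{1}{\frac{1}{-80583 + \frac{1}{2} \left(-301\right) \left(9 + 2 \left(-301\right)\right)} + 177} = \frac{1}{\frac{1}{-80583 + \frac{1}{2} \left(-301\right) \left(9 - 602\right)} + 177} = \frac{1}{\frac{1}{-80583 + \frac{1}{2} \left(-301\right) \left(-593\right)} + 177} = \frac{1}{\frac{1}{-80583 + \frac{178493}{2}} + 177} = \frac{1}{\frac{1}{\frac{17327}{2}} + 177} = \frac{1}{\frac{2}{17327} + 177} = \frac{1}{\frac{3066881}{17327}} = \frac{17327}{3066881}$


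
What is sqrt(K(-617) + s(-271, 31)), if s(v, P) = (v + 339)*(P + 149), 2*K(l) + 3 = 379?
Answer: 2*sqrt(3107) ≈ 111.48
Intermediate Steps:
K(l) = 188 (K(l) = -3/2 + (1/2)*379 = -3/2 + 379/2 = 188)
s(v, P) = (149 + P)*(339 + v) (s(v, P) = (339 + v)*(149 + P) = (149 + P)*(339 + v))
sqrt(K(-617) + s(-271, 31)) = sqrt(188 + (50511 + 149*(-271) + 339*31 + 31*(-271))) = sqrt(188 + (50511 - 40379 + 10509 - 8401)) = sqrt(188 + 12240) = sqrt(12428) = 2*sqrt(3107)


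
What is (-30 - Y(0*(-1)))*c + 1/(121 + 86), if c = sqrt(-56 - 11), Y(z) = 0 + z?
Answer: 1/207 - 30*I*sqrt(67) ≈ 0.0048309 - 245.56*I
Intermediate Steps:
Y(z) = z
c = I*sqrt(67) (c = sqrt(-67) = I*sqrt(67) ≈ 8.1853*I)
(-30 - Y(0*(-1)))*c + 1/(121 + 86) = (-30 - 0*(-1))*(I*sqrt(67)) + 1/(121 + 86) = (-30 - 1*0)*(I*sqrt(67)) + 1/207 = (-30 + 0)*(I*sqrt(67)) + 1/207 = -30*I*sqrt(67) + 1/207 = 1/207 - 30*I*sqrt(67)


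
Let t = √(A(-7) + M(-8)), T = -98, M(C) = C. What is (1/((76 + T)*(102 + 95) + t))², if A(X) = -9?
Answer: (-4334 + I*√17)⁻² ≈ 5.3238e-8 + 1.013e-10*I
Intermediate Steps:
t = I*√17 (t = √(-9 - 8) = √(-17) = I*√17 ≈ 4.1231*I)
(1/((76 + T)*(102 + 95) + t))² = (1/((76 - 98)*(102 + 95) + I*√17))² = (1/(-22*197 + I*√17))² = (1/(-4334 + I*√17))² = (-4334 + I*√17)⁻²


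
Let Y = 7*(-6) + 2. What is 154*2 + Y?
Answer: 268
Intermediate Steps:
Y = -40 (Y = -42 + 2 = -40)
154*2 + Y = 154*2 - 40 = 308 - 40 = 268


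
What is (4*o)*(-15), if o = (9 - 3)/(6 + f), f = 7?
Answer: -360/13 ≈ -27.692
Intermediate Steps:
o = 6/13 (o = (9 - 3)/(6 + 7) = 6/13 ≈ 0.46154)
(4*o)*(-15) = (4*(6/13))*(-15) = (24/13)*(-15) = -360/13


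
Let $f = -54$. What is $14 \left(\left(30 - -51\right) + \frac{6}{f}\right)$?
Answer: $\frac{10192}{9} \approx 1132.4$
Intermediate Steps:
$14 \left(\left(30 - -51\right) + \frac{6}{f}\right) = 14 \left(\left(30 - -51\right) + \frac{6}{-54}\right) = 14 \left(\left(30 + 51\right) + 6 \left(- \frac{1}{54}\right)\right) = 14 \left(81 - \frac{1}{9}\right) = 14 \cdot \frac{728}{9} = \frac{10192}{9}$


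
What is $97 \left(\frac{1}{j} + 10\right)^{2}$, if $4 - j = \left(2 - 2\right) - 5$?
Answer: $\frac{803257}{81} \approx 9916.8$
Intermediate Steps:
$j = 9$ ($j = 4 - \left(\left(2 - 2\right) - 5\right) = 4 - \left(0 - 5\right) = 4 - -5 = 4 + 5 = 9$)
$97 \left(\frac{1}{j} + 10\right)^{2} = 97 \left(\frac{1}{9} + 10\right)^{2} = 97 \left(\frac{91}{9}\right)^{2} = 97 \cdot \frac{8281}{81} = \frac{803257}{81}$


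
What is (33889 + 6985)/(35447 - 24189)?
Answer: 20437/5629 ≈ 3.6307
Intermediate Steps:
(33889 + 6985)/(35447 - 24189) = 40874/11258 = 40874*(1/11258) = 20437/5629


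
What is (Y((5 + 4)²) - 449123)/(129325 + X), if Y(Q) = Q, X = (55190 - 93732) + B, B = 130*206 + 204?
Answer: -449042/117767 ≈ -3.8130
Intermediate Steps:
B = 26984 (B = 26780 + 204 = 26984)
X = -11558 (X = (55190 - 93732) + 26984 = -38542 + 26984 = -11558)
(Y((5 + 4)²) - 449123)/(129325 + X) = ((5 + 4)² - 449123)/(129325 - 11558) = (9² - 449123)/117767 = (81 - 449123)*(1/117767) = -449042*1/117767 = -449042/117767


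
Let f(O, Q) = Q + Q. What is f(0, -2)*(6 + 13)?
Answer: -76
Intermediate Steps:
f(O, Q) = 2*Q
f(0, -2)*(6 + 13) = (2*(-2))*(6 + 13) = -4*19 = -76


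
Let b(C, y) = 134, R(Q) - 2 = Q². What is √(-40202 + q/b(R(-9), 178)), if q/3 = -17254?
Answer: I*√182200805/67 ≈ 201.47*I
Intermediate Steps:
q = -51762 (q = 3*(-17254) = -51762)
R(Q) = 2 + Q²
√(-40202 + q/b(R(-9), 178)) = √(-40202 - 51762/134) = √(-40202 - 51762*1/134) = √(-40202 - 25881/67) = √(-2719415/67) = I*√182200805/67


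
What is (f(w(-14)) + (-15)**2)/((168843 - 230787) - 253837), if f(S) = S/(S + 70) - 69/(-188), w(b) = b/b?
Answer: -3008387/4215044788 ≈ -0.00071373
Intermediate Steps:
w(b) = 1
f(S) = 69/188 + S/(70 + S) (f(S) = S/(70 + S) - 69*(-1/188) = S/(70 + S) + 69/188 = 69/188 + S/(70 + S))
(f(w(-14)) + (-15)**2)/((168843 - 230787) - 253837) = ((4830 + 257*1)/(188*(70 + 1)) + (-15)**2)/((168843 - 230787) - 253837) = ((1/188)*(4830 + 257)/71 + 225)/(-61944 - 253837) = ((1/188)*(1/71)*5087 + 225)/(-315781) = (5087/13348 + 225)*(-1/315781) = (3008387/13348)*(-1/315781) = -3008387/4215044788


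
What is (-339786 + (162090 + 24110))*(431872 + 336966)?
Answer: -118082753068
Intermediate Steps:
(-339786 + (162090 + 24110))*(431872 + 336966) = (-339786 + 186200)*768838 = -153586*768838 = -118082753068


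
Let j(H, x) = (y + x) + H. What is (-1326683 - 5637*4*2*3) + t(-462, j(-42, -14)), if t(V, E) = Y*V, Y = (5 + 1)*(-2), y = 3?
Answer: -1456427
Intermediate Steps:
Y = -12 (Y = 6*(-2) = -12)
j(H, x) = 3 + H + x (j(H, x) = (3 + x) + H = 3 + H + x)
t(V, E) = -12*V
(-1326683 - 5637*4*2*3) + t(-462, j(-42, -14)) = (-1326683 - 5637*4*2*3) - 12*(-462) = (-1326683 - 45096*3) + 5544 = (-1326683 - 5637*24) + 5544 = (-1326683 - 135288) + 5544 = -1461971 + 5544 = -1456427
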